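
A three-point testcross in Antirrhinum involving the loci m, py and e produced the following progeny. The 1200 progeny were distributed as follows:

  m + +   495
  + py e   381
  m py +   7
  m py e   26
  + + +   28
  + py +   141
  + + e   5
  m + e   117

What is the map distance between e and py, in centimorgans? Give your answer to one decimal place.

22.5 centimorgans

The two most frequent reciprocal classes, m + + and + py e, are the parental types, so the F1 was m + + / + py e.
The two rarest classes, m py + and + + e, are the double crossovers. Comparing them with the parentals, only the py allele has switched, so py is the middle locus and the order is e – py – m.
Crossovers in the e–py interval produce the single-crossover classes m + e and + py + (117 + 141 = 258) plus the double crossovers (12).
RF(e–py) = (258 + 12) / 1200 = 270/1200 = 0.2250 → 22.5 centimorgans.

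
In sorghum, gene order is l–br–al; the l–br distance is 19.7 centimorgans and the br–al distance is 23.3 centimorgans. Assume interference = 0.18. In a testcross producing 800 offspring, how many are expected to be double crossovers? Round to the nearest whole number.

30

Map distances give recombination frequencies of 0.197 and 0.233 for the two intervals.
With interference 0.18 (so coincidence = 0.82), expected double-crossover frequency = 0.197 × 0.233 × 0.82 = 0.03764.
Expected number = 0.03764 × 800 = 30.11 ≈ 30.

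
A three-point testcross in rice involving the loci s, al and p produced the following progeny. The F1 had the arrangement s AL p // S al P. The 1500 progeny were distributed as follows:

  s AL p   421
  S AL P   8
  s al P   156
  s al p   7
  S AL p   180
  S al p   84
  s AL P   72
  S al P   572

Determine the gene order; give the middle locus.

The two rarest classes, s al p and S AL P, are the double crossovers. Comparing them with the parentals, only the al allele has switched, so al is the middle locus and the order is s – al – p.

al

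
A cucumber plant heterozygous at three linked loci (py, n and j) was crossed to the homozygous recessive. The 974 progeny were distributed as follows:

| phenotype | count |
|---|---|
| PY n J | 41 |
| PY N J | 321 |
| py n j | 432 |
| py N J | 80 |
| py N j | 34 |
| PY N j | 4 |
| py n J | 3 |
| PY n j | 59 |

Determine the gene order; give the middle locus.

j

The two most frequent reciprocal classes, PY N J and py n j, are the parental types, so the F1 was PY N J / py n j.
The two rarest classes, PY N j and py n J, are the double crossovers. Comparing them with the parentals, only the j allele has switched, so j is the middle locus and the order is n – j – py.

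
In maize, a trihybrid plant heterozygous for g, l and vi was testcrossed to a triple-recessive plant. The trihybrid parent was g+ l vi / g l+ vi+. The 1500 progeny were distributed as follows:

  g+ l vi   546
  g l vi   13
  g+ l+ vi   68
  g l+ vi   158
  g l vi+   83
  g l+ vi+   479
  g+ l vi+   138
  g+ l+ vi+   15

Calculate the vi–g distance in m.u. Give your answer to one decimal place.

The two rarest classes, g l vi and g+ l+ vi+, are the double crossovers. Comparing them with the parentals, only the g allele has switched, so g is the middle locus and the order is l – g – vi.
Crossovers in the g–vi interval produce the single-crossover classes g+ l vi+ and g l+ vi (138 + 158 = 296) plus the double crossovers (28).
RF(g–vi) = (296 + 28) / 1500 = 324/1500 = 0.2160 → 21.6 m.u.

21.6 m.u.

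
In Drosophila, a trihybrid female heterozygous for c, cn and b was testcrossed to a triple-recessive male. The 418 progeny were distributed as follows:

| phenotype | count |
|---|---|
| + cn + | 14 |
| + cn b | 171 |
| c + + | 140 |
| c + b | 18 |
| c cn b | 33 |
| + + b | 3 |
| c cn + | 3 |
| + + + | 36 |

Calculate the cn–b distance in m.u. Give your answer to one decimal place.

9.1 m.u.

The two most frequent reciprocal classes, + cn b and c + +, are the parental types, so the F1 was + cn b / c + +.
The two rarest classes, + + b and c cn +, are the double crossovers. Comparing them with the parentals, only the cn allele has switched, so cn is the middle locus and the order is c – cn – b.
Crossovers in the cn–b interval produce the single-crossover classes + cn + and c + b (14 + 18 = 32) plus the double crossovers (6).
RF(cn–b) = (32 + 6) / 418 = 38/418 = 0.0909 → 9.1 m.u.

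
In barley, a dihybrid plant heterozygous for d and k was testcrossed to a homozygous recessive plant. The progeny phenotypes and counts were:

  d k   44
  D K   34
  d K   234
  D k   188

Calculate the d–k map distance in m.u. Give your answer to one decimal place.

15.6 m.u.

The two most frequent classes, D k (188) and d K (234), are the parental types, so the F1 was D k / d K.
The recombinant classes are D K and d k: 34 + 44 = 78.
Recombination frequency = 78/500 = 0.1560 ≈ 15.6%, i.e. 15.6 m.u.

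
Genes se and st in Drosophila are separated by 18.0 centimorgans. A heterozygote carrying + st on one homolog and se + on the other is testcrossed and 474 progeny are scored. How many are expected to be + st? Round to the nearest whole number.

194

A map distance of 18.0 centimorgans corresponds to a recombination frequency of 0.180.
The F1 is + st / se +, so + st is a parental gamete class with expected frequency (1 − r)/2 = 0.820/2 = 0.4100.
Expected number = 0.4100 × 474 = 194.34 ≈ 194.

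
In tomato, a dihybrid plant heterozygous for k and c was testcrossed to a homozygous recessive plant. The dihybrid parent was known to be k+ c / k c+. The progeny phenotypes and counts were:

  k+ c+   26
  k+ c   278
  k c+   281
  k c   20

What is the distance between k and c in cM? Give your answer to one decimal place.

7.6 cM

The recombinant classes are k+ c+ and k c: 26 + 20 = 46.
Recombination frequency = 46/605 = 0.0760 ≈ 7.6%, i.e. 7.6 cM.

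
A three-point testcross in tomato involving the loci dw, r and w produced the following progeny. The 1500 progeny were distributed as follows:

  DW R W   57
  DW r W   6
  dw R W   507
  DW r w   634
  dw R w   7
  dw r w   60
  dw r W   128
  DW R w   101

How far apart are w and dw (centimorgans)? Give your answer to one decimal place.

The two most frequent reciprocal classes, dw R W and DW r w, are the parental types, so the F1 was dw R W / DW r w.
The two rarest classes, dw R w and DW r W, are the double crossovers. Comparing them with the parentals, only the w allele has switched, so w is the middle locus and the order is r – w – dw.
Crossovers in the w–dw interval produce the single-crossover classes DW R W and dw r w (57 + 60 = 117) plus the double crossovers (13).
RF(w–dw) = (117 + 13) / 1500 = 130/1500 = 0.0867 → 8.7 centimorgans.

8.7 centimorgans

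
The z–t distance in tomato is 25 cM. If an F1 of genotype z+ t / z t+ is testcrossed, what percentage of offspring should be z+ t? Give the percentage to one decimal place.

A map distance of 25 cM corresponds to a recombination frequency of 0.250.
The F1 is z+ t / z t+, so z+ t is a parental gamete class with expected frequency (1 − r)/2 = 0.750/2 = 0.3750.
That is 0.3750 = 37.5% of the progeny.

37.5%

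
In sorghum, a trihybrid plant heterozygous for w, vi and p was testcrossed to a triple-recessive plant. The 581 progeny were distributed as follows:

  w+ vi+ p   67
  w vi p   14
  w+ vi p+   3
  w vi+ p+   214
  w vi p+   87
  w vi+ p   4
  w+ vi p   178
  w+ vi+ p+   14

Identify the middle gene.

p

The two most frequent reciprocal classes, w+ vi p and w vi+ p+, are the parental types, so the F1 was w+ vi p / w vi+ p+.
The two rarest classes, w+ vi p+ and w vi+ p, are the double crossovers. Comparing them with the parentals, only the p allele has switched, so p is the middle locus and the order is vi – p – w.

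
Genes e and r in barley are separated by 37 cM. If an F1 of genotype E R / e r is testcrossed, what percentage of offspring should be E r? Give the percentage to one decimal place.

18.5%

A map distance of 37 cM corresponds to a recombination frequency of 0.370.
The F1 is E R / e r, so E r is a recombinant gamete class with expected frequency r/2 = 0.370/2 = 0.1850.
That is 0.1850 = 18.5% of the progeny.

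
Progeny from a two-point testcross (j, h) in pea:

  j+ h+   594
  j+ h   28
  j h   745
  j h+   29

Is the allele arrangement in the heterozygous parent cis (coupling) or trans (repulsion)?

The two most frequent classes are j+ h+ (594) and j h (745); these are the parental (non-recombinant) types.
So the F1 carried j+ h+ on one chromosome and j h on the other — the recessive alleles are on the same chromosome (cis / coupling).

cis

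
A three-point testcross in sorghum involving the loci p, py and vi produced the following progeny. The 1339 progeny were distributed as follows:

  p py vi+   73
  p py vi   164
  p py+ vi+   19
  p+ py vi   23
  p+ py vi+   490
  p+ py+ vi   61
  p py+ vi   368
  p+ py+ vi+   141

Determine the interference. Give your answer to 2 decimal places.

0.08

The two most frequent reciprocal classes, p+ py vi+ and p py+ vi, are the parental types, so the F1 was p+ py vi+ / p py+ vi.
The two rarest classes, p+ py vi and p py+ vi+, are the double crossovers. Comparing them with the parentals, only the vi allele has switched, so vi is the middle locus and the order is py – vi – p.
py–vi: (305 + 42)/1339 = 0.2591; vi–p: (134 + 42)/1339 = 0.1314.
Expected DCO frequency = 0.2591 × 0.1314 ≈ 0.03405; observed = 42/1339 ≈ 0.03137.
Coefficient of coincidence = 0.03137/0.03405 ≈ 0.92; interference = 1 − 0.92 = 0.08.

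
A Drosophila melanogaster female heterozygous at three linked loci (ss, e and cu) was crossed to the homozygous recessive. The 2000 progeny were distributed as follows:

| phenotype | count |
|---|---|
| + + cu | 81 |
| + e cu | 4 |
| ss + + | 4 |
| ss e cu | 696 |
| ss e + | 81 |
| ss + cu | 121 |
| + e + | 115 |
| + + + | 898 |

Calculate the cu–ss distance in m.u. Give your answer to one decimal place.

The two most frequent reciprocal classes, ss e cu and + + +, are the parental types, so the F1 was ss e cu / + + +.
The two rarest classes, + e cu and ss + +, are the double crossovers. Comparing them with the parentals, only the ss allele has switched, so ss is the middle locus and the order is cu – ss – e.
Crossovers in the cu–ss interval produce the single-crossover classes ss e + and + + cu (81 + 81 = 162) plus the double crossovers (8).
RF(cu–ss) = (162 + 8) / 2000 = 170/2000 = 0.0850 → 8.5 m.u.

8.5 m.u.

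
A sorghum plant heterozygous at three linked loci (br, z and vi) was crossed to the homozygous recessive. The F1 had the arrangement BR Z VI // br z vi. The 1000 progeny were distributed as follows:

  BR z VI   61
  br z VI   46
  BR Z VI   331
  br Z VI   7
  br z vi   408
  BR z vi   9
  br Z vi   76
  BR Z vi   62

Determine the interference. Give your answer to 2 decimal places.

0.16

The two rarest classes, br Z VI and BR z vi, are the double crossovers. Comparing them with the parentals, only the br allele has switched, so br is the middle locus and the order is z – br – vi.
z–br: (137 + 16)/1000 = 0.1530; br–vi: (108 + 16)/1000 = 0.1240.
Expected DCO frequency = 0.1530 × 0.1240 ≈ 0.01897; observed = 16/1000 ≈ 0.01600.
Coefficient of coincidence = 0.01600/0.01897 ≈ 0.84; interference = 1 − 0.84 = 0.16.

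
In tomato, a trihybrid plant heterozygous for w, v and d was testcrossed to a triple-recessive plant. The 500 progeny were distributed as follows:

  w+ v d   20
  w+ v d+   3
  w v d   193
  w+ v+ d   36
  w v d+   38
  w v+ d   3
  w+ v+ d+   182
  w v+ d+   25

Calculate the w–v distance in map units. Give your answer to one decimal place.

10.2 map units

The two most frequent reciprocal classes, w+ v+ d+ and w v d, are the parental types, so the F1 was w+ v+ d+ / w v d.
The two rarest classes, w+ v d+ and w v+ d, are the double crossovers. Comparing them with the parentals, only the v allele has switched, so v is the middle locus and the order is w – v – d.
Crossovers in the w–v interval produce the single-crossover classes w v+ d+ and w+ v d (25 + 20 = 45) plus the double crossovers (6).
RF(w–v) = (45 + 6) / 500 = 51/500 = 0.1020 → 10.2 map units.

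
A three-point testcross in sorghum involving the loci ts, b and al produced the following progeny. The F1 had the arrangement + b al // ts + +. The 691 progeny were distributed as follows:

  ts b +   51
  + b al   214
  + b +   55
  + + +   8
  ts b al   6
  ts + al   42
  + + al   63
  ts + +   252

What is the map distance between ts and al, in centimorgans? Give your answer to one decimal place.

16.1 centimorgans

The two rarest classes, ts b al and + + +, are the double crossovers. Comparing them with the parentals, only the ts allele has switched, so ts is the middle locus and the order is al – ts – b.
Crossovers in the al–ts interval produce the single-crossover classes + b + and ts + al (55 + 42 = 97) plus the double crossovers (14).
RF(al–ts) = (97 + 14) / 691 = 111/691 = 0.1606 → 16.1 centimorgans.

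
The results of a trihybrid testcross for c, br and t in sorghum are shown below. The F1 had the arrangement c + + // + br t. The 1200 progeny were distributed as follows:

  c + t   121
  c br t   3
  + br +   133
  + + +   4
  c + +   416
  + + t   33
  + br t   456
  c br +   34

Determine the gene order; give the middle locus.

c

The two rarest classes, + + + and c br t, are the double crossovers. Comparing them with the parentals, only the c allele has switched, so c is the middle locus and the order is t – c – br.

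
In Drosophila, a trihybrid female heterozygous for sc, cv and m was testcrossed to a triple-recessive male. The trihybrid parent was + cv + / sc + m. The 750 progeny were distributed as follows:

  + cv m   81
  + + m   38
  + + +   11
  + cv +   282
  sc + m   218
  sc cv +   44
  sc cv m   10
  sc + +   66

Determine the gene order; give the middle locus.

The two rarest classes, + + + and sc cv m, are the double crossovers. Comparing them with the parentals, only the cv allele has switched, so cv is the middle locus and the order is sc – cv – m.

cv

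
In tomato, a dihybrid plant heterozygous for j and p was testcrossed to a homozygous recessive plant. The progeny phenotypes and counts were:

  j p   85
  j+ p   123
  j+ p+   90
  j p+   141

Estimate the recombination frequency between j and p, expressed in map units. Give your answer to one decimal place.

39.9 map units

The two most frequent classes, j+ p (123) and j p+ (141), are the parental types, so the F1 was j+ p / j p+.
The recombinant classes are j+ p+ and j p: 90 + 85 = 175.
Recombination frequency = 175/439 = 0.3986 ≈ 39.9%, i.e. 39.9 map units.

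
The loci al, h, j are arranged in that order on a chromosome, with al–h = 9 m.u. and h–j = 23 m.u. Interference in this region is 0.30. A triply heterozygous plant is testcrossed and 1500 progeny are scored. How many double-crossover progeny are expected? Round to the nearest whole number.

22

Map distances give recombination frequencies of 0.090 and 0.230 for the two intervals.
With interference 0.30 (so coincidence = 0.70), expected double-crossover frequency = 0.090 × 0.230 × 0.70 = 0.01449.
Expected number = 0.01449 × 1500 = 21.73 ≈ 22.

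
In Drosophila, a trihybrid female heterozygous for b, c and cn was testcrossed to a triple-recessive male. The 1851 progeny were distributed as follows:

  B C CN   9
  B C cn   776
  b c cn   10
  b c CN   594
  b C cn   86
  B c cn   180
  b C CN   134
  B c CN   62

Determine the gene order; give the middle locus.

cn

The two most frequent reciprocal classes, B C cn and b c CN, are the parental types, so the F1 was B C cn / b c CN.
The two rarest classes, B C CN and b c cn, are the double crossovers. Comparing them with the parentals, only the cn allele has switched, so cn is the middle locus and the order is c – cn – b.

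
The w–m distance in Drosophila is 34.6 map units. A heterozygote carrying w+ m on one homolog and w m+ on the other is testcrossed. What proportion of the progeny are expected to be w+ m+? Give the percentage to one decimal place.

17.3%

A map distance of 34.6 map units corresponds to a recombination frequency of 0.346.
The F1 is w+ m / w m+, so w+ m+ is a recombinant gamete class with expected frequency r/2 = 0.346/2 = 0.1730.
That is 0.1730 = 17.3% of the progeny.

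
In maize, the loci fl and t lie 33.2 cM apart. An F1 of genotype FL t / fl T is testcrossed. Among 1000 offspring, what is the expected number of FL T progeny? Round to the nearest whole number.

166

A map distance of 33.2 cM corresponds to a recombination frequency of 0.332.
The F1 is FL t / fl T, so FL T is a recombinant gamete class with expected frequency r/2 = 0.332/2 = 0.1660.
Expected number = 0.1660 × 1000 = 166.00 ≈ 166.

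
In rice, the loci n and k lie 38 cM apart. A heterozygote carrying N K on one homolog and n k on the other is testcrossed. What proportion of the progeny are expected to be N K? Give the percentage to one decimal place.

A map distance of 38 cM corresponds to a recombination frequency of 0.380.
The F1 is N K / n k, so N K is a parental gamete class with expected frequency (1 − r)/2 = 0.620/2 = 0.3100.
That is 0.3100 = 31.0% of the progeny.

31.0%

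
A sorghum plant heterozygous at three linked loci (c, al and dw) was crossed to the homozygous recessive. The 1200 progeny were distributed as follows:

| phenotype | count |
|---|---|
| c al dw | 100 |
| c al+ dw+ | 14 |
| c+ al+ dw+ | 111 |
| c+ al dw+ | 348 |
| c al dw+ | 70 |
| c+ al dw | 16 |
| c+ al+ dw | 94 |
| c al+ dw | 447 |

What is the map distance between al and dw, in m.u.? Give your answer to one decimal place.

20.1 m.u.

The two most frequent reciprocal classes, c al+ dw and c+ al dw+, are the parental types, so the F1 was c al+ dw / c+ al dw+.
The two rarest classes, c al+ dw+ and c+ al dw, are the double crossovers. Comparing them with the parentals, only the dw allele has switched, so dw is the middle locus and the order is al – dw – c.
Crossovers in the al–dw interval produce the single-crossover classes c al dw and c+ al+ dw+ (100 + 111 = 211) plus the double crossovers (30).
RF(al–dw) = (211 + 30) / 1200 = 241/1200 = 0.2008 → 20.1 m.u.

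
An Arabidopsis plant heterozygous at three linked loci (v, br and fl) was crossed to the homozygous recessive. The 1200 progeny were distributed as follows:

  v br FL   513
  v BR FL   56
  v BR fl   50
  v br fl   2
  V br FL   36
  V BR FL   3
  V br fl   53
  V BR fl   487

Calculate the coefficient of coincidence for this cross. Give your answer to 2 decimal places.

0.58

The two most frequent reciprocal classes, V BR fl and v br FL, are the parental types, so the F1 was V BR fl / v br FL.
The two rarest classes, V BR FL and v br fl, are the double crossovers. Comparing them with the parentals, only the fl allele has switched, so fl is the middle locus and the order is br – fl – v.
br–fl: (109 + 5)/1200 = 0.0950; fl–v: (86 + 5)/1200 = 0.0758.
Expected DCO frequency = 0.0950 × 0.0758 ≈ 0.00720; observed = 5/1200 ≈ 0.00417.
Coefficient of coincidence = 0.00417/0.00720 ≈ 0.58.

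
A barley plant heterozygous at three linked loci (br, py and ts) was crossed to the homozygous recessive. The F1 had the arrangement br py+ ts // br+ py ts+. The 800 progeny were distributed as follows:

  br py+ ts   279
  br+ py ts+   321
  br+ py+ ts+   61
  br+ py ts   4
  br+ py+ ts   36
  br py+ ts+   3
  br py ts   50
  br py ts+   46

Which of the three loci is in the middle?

ts

The two rarest classes, br py+ ts+ and br+ py ts, are the double crossovers. Comparing them with the parentals, only the ts allele has switched, so ts is the middle locus and the order is br – ts – py.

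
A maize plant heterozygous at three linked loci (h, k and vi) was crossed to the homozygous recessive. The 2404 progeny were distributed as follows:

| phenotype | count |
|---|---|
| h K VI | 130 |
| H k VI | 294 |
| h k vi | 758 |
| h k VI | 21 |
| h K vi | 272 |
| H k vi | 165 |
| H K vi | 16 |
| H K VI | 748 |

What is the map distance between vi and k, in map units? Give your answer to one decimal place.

The two most frequent reciprocal classes, h k vi and H K VI, are the parental types, so the F1 was h k vi / H K VI.
The two rarest classes, h k VI and H K vi, are the double crossovers. Comparing them with the parentals, only the vi allele has switched, so vi is the middle locus and the order is k – vi – h.
Crossovers in the k–vi interval produce the single-crossover classes h K vi and H k VI (272 + 294 = 566) plus the double crossovers (37).
RF(k–vi) = (566 + 37) / 2404 = 603/2404 = 0.2508 → 25.1 map units.

25.1 map units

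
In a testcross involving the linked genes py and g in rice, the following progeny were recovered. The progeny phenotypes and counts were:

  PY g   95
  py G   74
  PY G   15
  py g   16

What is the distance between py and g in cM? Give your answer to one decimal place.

The two most frequent classes, PY g (95) and py G (74), are the parental types, so the F1 was PY g / py G.
The recombinant classes are PY G and py g: 15 + 16 = 31.
Recombination frequency = 31/200 = 0.1550 ≈ 15.5%, i.e. 15.5 cM.

15.5 cM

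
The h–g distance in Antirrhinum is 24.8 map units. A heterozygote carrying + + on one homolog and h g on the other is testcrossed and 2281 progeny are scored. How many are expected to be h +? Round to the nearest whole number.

A map distance of 24.8 map units corresponds to a recombination frequency of 0.248.
The F1 is + + / h g, so h + is a recombinant gamete class with expected frequency r/2 = 0.248/2 = 0.1240.
Expected number = 0.1240 × 2281 = 282.84 ≈ 283.

283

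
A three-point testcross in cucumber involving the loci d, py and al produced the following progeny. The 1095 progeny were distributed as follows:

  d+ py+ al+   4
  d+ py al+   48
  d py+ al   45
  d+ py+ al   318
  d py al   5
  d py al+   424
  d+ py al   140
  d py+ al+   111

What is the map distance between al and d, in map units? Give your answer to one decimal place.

The two most frequent reciprocal classes, d py al+ and d+ py+ al, are the parental types, so the F1 was d py al+ / d+ py+ al.
The two rarest classes, d py al and d+ py+ al+, are the double crossovers. Comparing them with the parentals, only the al allele has switched, so al is the middle locus and the order is d – al – py.
Crossovers in the d–al interval produce the single-crossover classes d+ py al+ and d py+ al (48 + 45 = 93) plus the double crossovers (9).
RF(d–al) = (93 + 9) / 1095 = 102/1095 = 0.0932 → 9.3 map units.

9.3 map units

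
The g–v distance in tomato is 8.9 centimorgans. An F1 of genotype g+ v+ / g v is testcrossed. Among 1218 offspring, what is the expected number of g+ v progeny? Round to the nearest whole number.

54

A map distance of 8.9 centimorgans corresponds to a recombination frequency of 0.089.
The F1 is g+ v+ / g v, so g+ v is a recombinant gamete class with expected frequency r/2 = 0.089/2 = 0.0445.
Expected number = 0.0445 × 1218 = 54.20 ≈ 54.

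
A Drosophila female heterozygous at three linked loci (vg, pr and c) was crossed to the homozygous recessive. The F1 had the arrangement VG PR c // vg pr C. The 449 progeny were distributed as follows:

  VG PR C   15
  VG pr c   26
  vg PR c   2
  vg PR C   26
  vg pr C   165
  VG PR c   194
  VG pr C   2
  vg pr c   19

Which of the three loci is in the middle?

vg

The two rarest classes, vg PR c and VG pr C, are the double crossovers. Comparing them with the parentals, only the vg allele has switched, so vg is the middle locus and the order is pr – vg – c.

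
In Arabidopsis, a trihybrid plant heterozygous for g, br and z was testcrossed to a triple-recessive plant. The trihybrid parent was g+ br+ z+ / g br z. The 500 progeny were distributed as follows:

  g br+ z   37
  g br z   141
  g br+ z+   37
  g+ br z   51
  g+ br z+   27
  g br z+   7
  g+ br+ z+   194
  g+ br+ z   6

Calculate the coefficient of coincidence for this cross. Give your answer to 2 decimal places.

0.84

The two rarest classes, g+ br+ z and g br z+, are the double crossovers. Comparing them with the parentals, only the z allele has switched, so z is the middle locus and the order is br – z – g.
br–z: (64 + 13)/500 = 0.1540; z–g: (88 + 13)/500 = 0.2020.
Expected DCO frequency = 0.1540 × 0.2020 ≈ 0.03111; observed = 13/500 ≈ 0.02600.
Coefficient of coincidence = 0.02600/0.03111 ≈ 0.84.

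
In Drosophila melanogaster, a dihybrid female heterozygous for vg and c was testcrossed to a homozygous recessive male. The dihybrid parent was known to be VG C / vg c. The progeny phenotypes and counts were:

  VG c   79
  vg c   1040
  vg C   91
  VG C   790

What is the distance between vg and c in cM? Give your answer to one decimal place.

The recombinant classes are VG c and vg C: 79 + 91 = 170.
Recombination frequency = 170/2000 = 0.0850 ≈ 8.5%, i.e. 8.5 cM.

8.5 cM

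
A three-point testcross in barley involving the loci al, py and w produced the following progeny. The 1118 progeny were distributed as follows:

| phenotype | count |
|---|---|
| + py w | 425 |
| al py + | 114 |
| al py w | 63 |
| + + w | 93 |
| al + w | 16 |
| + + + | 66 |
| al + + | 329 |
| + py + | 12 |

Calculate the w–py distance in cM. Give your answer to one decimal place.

The two most frequent reciprocal classes, al + + and + py w, are the parental types, so the F1 was al + + / + py w.
The two rarest classes, al + w and + py +, are the double crossovers. Comparing them with the parentals, only the w allele has switched, so w is the middle locus and the order is al – w – py.
Crossovers in the w–py interval produce the single-crossover classes al py + and + + w (114 + 93 = 207) plus the double crossovers (28).
RF(w–py) = (207 + 28) / 1118 = 235/1118 = 0.2102 → 21.0 cM.

21.0 cM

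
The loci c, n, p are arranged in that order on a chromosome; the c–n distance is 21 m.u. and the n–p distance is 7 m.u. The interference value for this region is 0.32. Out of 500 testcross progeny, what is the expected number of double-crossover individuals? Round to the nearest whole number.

Map distances give recombination frequencies of 0.210 and 0.070 for the two intervals.
With interference 0.32 (so coincidence = 0.68), expected double-crossover frequency = 0.210 × 0.070 × 0.68 = 0.01000.
Expected number = 0.01000 × 500 = 5.00 ≈ 5.

5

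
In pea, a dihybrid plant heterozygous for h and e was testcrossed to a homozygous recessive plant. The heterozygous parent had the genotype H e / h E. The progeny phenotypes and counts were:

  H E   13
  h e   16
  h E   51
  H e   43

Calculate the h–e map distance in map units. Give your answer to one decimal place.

The recombinant classes are H E and h e: 13 + 16 = 29.
Recombination frequency = 29/123 = 0.2358 ≈ 23.6%, i.e. 23.6 map units.

23.6 map units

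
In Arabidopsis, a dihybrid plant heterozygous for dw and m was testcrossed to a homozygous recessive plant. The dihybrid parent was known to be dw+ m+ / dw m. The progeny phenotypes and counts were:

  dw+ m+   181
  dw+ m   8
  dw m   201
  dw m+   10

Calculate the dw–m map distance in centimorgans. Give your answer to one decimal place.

4.5 centimorgans

The recombinant classes are dw+ m and dw m+: 8 + 10 = 18.
Recombination frequency = 18/400 = 0.0450 ≈ 4.5%, i.e. 4.5 centimorgans.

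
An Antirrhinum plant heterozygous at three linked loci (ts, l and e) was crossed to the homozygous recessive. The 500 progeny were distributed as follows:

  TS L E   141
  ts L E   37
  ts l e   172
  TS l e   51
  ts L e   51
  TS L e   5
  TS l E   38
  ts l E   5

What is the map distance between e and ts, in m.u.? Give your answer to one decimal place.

19.6 m.u.

The two most frequent reciprocal classes, TS L E and ts l e, are the parental types, so the F1 was TS L E / ts l e.
The two rarest classes, TS L e and ts l E, are the double crossovers. Comparing them with the parentals, only the e allele has switched, so e is the middle locus and the order is ts – e – l.
Crossovers in the ts–e interval produce the single-crossover classes ts L E and TS l e (37 + 51 = 88) plus the double crossovers (10).
RF(ts–e) = (88 + 10) / 500 = 98/500 = 0.1960 → 19.6 m.u.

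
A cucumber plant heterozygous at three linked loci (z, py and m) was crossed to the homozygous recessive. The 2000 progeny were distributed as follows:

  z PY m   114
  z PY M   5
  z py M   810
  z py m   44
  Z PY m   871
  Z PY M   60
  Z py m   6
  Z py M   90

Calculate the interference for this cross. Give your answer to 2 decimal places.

The two most frequent reciprocal classes, z py M and Z PY m, are the parental types, so the F1 was z py M / Z PY m.
The two rarest classes, z PY M and Z py m, are the double crossovers. Comparing them with the parentals, only the py allele has switched, so py is the middle locus and the order is m – py – z.
m–py: (104 + 11)/2000 = 0.0575; py–z: (204 + 11)/2000 = 0.1075.
Expected DCO frequency = 0.0575 × 0.1075 ≈ 0.00618; observed = 11/2000 ≈ 0.00550.
Coefficient of coincidence = 0.00550/0.00618 ≈ 0.89; interference = 1 − 0.89 = 0.11.

0.11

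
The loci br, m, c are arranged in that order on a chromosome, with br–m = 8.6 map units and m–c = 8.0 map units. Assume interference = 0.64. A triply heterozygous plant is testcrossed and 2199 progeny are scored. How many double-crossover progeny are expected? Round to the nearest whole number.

Map distances give recombination frequencies of 0.086 and 0.080 for the two intervals.
With interference 0.64 (so coincidence = 0.36), expected double-crossover frequency = 0.086 × 0.080 × 0.36 = 0.00248.
Expected number = 0.00248 × 2199 = 5.45 ≈ 5.

5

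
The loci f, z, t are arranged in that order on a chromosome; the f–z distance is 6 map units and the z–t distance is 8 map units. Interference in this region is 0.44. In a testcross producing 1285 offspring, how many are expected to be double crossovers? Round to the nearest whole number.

3

Map distances give recombination frequencies of 0.060 and 0.080 for the two intervals.
With interference 0.44 (so coincidence = 0.56), expected double-crossover frequency = 0.060 × 0.080 × 0.56 = 0.00269.
Expected number = 0.00269 × 1285 = 3.45 ≈ 3.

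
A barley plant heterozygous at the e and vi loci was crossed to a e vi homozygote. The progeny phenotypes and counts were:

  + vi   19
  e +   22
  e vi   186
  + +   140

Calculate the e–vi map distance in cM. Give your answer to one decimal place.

The two most frequent classes, + + (140) and e vi (186), are the parental types, so the F1 was + + / e vi.
The recombinant classes are + vi and e +: 19 + 22 = 41.
Recombination frequency = 41/367 = 0.1117 ≈ 11.2%, i.e. 11.2 cM.

11.2 cM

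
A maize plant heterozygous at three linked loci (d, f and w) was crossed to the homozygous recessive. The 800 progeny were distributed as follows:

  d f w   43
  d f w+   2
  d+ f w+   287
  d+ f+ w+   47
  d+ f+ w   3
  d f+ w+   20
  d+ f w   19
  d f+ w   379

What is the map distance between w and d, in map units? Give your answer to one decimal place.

5.5 map units

The two most frequent reciprocal classes, d+ f w+ and d f+ w, are the parental types, so the F1 was d+ f w+ / d f+ w.
The two rarest classes, d f w+ and d+ f+ w, are the double crossovers. Comparing them with the parentals, only the d allele has switched, so d is the middle locus and the order is f – d – w.
Crossovers in the d–w interval produce the single-crossover classes d+ f w and d f+ w+ (19 + 20 = 39) plus the double crossovers (5).
RF(d–w) = (39 + 5) / 800 = 44/800 = 0.0550 → 5.5 map units.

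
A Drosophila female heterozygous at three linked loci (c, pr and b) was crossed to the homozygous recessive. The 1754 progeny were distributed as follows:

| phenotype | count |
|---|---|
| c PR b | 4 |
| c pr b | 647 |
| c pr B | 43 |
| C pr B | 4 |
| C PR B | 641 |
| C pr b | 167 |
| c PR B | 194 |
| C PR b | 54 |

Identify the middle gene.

pr

The two most frequent reciprocal classes, c pr b and C PR B, are the parental types, so the F1 was c pr b / C PR B.
The two rarest classes, c PR b and C pr B, are the double crossovers. Comparing them with the parentals, only the pr allele has switched, so pr is the middle locus and the order is b – pr – c.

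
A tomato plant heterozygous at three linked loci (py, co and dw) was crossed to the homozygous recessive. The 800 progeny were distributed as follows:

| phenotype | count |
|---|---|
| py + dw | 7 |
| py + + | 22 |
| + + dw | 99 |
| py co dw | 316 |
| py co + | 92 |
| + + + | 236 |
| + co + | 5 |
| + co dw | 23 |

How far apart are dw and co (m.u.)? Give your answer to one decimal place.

The two most frequent reciprocal classes, py co dw and + + +, are the parental types, so the F1 was py co dw / + + +.
The two rarest classes, py + dw and + co +, are the double crossovers. Comparing them with the parentals, only the co allele has switched, so co is the middle locus and the order is py – co – dw.
Crossovers in the co–dw interval produce the single-crossover classes py co + and + + dw (92 + 99 = 191) plus the double crossovers (12).
RF(co–dw) = (191 + 12) / 800 = 203/800 = 0.2537 → 25.4 m.u.

25.4 m.u.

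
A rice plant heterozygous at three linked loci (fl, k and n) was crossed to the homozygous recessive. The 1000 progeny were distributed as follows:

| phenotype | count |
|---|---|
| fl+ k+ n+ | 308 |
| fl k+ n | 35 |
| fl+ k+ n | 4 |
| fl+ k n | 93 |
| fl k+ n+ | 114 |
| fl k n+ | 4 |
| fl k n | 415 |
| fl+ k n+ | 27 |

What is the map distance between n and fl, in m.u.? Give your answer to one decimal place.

The two most frequent reciprocal classes, fl+ k+ n+ and fl k n, are the parental types, so the F1 was fl+ k+ n+ / fl k n.
The two rarest classes, fl+ k+ n and fl k n+, are the double crossovers. Comparing them with the parentals, only the n allele has switched, so n is the middle locus and the order is k – n – fl.
Crossovers in the n–fl interval produce the single-crossover classes fl k+ n+ and fl+ k n (114 + 93 = 207) plus the double crossovers (8).
RF(n–fl) = (207 + 8) / 1000 = 215/1000 = 0.2150 → 21.5 m.u.

21.5 m.u.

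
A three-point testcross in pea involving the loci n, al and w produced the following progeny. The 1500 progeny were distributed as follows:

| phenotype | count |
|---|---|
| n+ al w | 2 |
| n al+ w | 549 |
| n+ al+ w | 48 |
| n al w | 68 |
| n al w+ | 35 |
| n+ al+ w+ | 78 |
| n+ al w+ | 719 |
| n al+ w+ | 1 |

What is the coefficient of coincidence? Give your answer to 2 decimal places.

0.35

The two most frequent reciprocal classes, n+ al w+ and n al+ w, are the parental types, so the F1 was n+ al w+ / n al+ w.
The two rarest classes, n+ al w and n al+ w+, are the double crossovers. Comparing them with the parentals, only the w allele has switched, so w is the middle locus and the order is al – w – n.
al–w: (146 + 3)/1500 = 0.0993; w–n: (83 + 3)/1500 = 0.0573.
Expected DCO frequency = 0.0993 × 0.0573 ≈ 0.00569; observed = 3/1500 ≈ 0.00200.
Coefficient of coincidence = 0.00200/0.00569 ≈ 0.35.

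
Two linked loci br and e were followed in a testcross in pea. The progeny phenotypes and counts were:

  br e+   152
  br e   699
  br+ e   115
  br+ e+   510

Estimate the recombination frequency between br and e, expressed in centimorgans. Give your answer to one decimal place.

The two most frequent classes, br+ e+ (510) and br e (699), are the parental types, so the F1 was br+ e+ / br e.
The recombinant classes are br+ e and br e+: 115 + 152 = 267.
Recombination frequency = 267/1476 = 0.1809 ≈ 18.1%, i.e. 18.1 centimorgans.

18.1 centimorgans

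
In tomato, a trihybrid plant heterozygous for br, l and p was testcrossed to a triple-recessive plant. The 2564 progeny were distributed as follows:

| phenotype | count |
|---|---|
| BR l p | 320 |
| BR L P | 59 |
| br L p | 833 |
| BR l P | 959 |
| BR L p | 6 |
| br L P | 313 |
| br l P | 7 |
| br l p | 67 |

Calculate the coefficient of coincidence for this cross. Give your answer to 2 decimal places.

The two most frequent reciprocal classes, BR l P and br L p, are the parental types, so the F1 was BR l P / br L p.
The two rarest classes, br l P and BR L p, are the double crossovers. Comparing them with the parentals, only the br allele has switched, so br is the middle locus and the order is l – br – p.
l–br: (126 + 13)/2564 = 0.0542; br–p: (633 + 13)/2564 = 0.2520.
Expected DCO frequency = 0.0542 × 0.2520 ≈ 0.01366; observed = 13/2564 ≈ 0.00507.
Coefficient of coincidence = 0.00507/0.01366 ≈ 0.37.

0.37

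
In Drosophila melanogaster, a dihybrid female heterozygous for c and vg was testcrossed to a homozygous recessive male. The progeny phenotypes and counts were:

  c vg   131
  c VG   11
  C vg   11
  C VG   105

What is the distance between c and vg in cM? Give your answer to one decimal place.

8.5 cM

The two most frequent classes, C VG (105) and c vg (131), are the parental types, so the F1 was C VG / c vg.
The recombinant classes are C vg and c VG: 11 + 11 = 22.
Recombination frequency = 22/258 = 0.0853 ≈ 8.5%, i.e. 8.5 cM.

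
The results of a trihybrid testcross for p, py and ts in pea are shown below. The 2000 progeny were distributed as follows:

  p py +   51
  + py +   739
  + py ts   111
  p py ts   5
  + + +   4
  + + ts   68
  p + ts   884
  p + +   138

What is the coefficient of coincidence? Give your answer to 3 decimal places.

The two most frequent reciprocal classes, p + ts and + py +, are the parental types, so the F1 was p + ts / + py +.
The two rarest classes, p py ts and + + +, are the double crossovers. Comparing them with the parentals, only the py allele has switched, so py is the middle locus and the order is p – py – ts.
p–py: (119 + 9)/2000 = 0.0640; py–ts: (249 + 9)/2000 = 0.1290.
Expected DCO frequency = 0.0640 × 0.1290 ≈ 0.00826; observed = 9/2000 ≈ 0.00450.
Coefficient of coincidence = 0.00450/0.00826 ≈ 0.545.

0.545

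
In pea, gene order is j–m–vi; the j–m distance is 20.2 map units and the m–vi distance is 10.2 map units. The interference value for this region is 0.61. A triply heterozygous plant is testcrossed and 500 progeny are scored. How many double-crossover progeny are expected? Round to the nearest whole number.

4

Map distances give recombination frequencies of 0.202 and 0.102 for the two intervals.
With interference 0.61 (so coincidence = 0.39), expected double-crossover frequency = 0.202 × 0.102 × 0.39 = 0.00804.
Expected number = 0.00804 × 500 = 4.02 ≈ 4.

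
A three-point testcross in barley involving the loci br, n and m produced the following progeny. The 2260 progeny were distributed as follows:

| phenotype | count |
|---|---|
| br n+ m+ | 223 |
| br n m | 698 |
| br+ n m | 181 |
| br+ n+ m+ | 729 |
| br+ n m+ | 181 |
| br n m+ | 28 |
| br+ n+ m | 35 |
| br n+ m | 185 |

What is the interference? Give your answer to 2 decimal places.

0.29

The two most frequent reciprocal classes, br n m and br+ n+ m+, are the parental types, so the F1 was br n m / br+ n+ m+.
The two rarest classes, br n m+ and br+ n+ m, are the double crossovers. Comparing them with the parentals, only the m allele has switched, so m is the middle locus and the order is n – m – br.
n–m: (366 + 63)/2260 = 0.1898; m–br: (404 + 63)/2260 = 0.2066.
Expected DCO frequency = 0.1898 × 0.2066 ≈ 0.03921; observed = 63/2260 ≈ 0.02788.
Coefficient of coincidence = 0.02788/0.03921 ≈ 0.71; interference = 1 − 0.71 = 0.29.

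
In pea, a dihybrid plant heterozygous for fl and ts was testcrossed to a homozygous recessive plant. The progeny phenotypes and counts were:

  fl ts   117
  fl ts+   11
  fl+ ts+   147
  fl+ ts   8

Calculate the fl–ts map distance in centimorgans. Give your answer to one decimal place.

The two most frequent classes, fl+ ts+ (147) and fl ts (117), are the parental types, so the F1 was fl+ ts+ / fl ts.
The recombinant classes are fl+ ts and fl ts+: 8 + 11 = 19.
Recombination frequency = 19/283 = 0.0671 ≈ 6.7%, i.e. 6.7 centimorgans.

6.7 centimorgans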